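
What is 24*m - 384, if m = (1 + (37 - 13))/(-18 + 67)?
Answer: -18216/49 ≈ -371.75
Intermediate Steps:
m = 25/49 (m = (1 + 24)/49 = 25*(1/49) = 25/49 ≈ 0.51020)
24*m - 384 = 24*(25/49) - 384 = 600/49 - 384 = -18216/49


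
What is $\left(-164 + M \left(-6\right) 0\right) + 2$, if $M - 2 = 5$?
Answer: $-162$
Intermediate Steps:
$M = 7$ ($M = 2 + 5 = 7$)
$\left(-164 + M \left(-6\right) 0\right) + 2 = \left(-164 + 7 \left(-6\right) 0\right) + 2 = \left(-164 - 0\right) + 2 = \left(-164 + 0\right) + 2 = -164 + 2 = -162$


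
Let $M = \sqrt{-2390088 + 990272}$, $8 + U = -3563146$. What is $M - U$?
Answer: $3563154 + 2 i \sqrt{349954} \approx 3.5632 \cdot 10^{6} + 1183.1 i$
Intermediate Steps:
$U = -3563154$ ($U = -8 - 3563146 = -3563154$)
$M = 2 i \sqrt{349954}$ ($M = \sqrt{-1399816} = 2 i \sqrt{349954} \approx 1183.1 i$)
$M - U = 2 i \sqrt{349954} - -3563154 = 2 i \sqrt{349954} + 3563154 = 3563154 + 2 i \sqrt{349954}$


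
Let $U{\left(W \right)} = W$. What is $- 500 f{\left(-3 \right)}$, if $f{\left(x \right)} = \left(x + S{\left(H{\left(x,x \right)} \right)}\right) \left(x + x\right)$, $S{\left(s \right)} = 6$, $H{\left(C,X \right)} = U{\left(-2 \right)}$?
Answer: $9000$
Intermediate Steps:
$H{\left(C,X \right)} = -2$
$f{\left(x \right)} = 2 x \left(6 + x\right)$ ($f{\left(x \right)} = \left(x + 6\right) \left(x + x\right) = \left(6 + x\right) 2 x = 2 x \left(6 + x\right)$)
$- 500 f{\left(-3 \right)} = - 500 \cdot 2 \left(-3\right) \left(6 - 3\right) = - 500 \cdot 2 \left(-3\right) 3 = \left(-500\right) \left(-18\right) = 9000$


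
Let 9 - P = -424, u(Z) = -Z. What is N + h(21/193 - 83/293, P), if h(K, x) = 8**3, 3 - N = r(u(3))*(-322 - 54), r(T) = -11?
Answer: -3621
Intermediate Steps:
P = 433 (P = 9 - 1*(-424) = 9 + 424 = 433)
N = -4133 (N = 3 - (-11)*(-322 - 54) = 3 - (-11)*(-376) = 3 - 1*4136 = 3 - 4136 = -4133)
h(K, x) = 512
N + h(21/193 - 83/293, P) = -4133 + 512 = -3621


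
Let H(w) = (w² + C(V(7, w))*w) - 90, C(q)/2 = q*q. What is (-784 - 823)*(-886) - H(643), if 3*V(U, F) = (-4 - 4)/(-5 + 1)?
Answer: 9088843/9 ≈ 1.0099e+6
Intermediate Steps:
V(U, F) = ⅔ (V(U, F) = ((-4 - 4)/(-5 + 1))/3 = (-8/(-4))/3 = (-8*(-¼))/3 = (⅓)*2 = ⅔)
C(q) = 2*q² (C(q) = 2*(q*q) = 2*q²)
H(w) = -90 + w² + 8*w/9 (H(w) = (w² + (2*(⅔)²)*w) - 90 = (w² + (2*(4/9))*w) - 90 = (w² + 8*w/9) - 90 = -90 + w² + 8*w/9)
(-784 - 823)*(-886) - H(643) = (-784 - 823)*(-886) - (-90 + 643² + (8/9)*643) = -1607*(-886) - (-90 + 413449 + 5144/9) = 1423802 - 1*3725375/9 = 1423802 - 3725375/9 = 9088843/9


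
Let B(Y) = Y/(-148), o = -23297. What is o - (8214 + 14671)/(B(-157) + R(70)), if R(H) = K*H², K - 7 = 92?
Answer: -1672610500209/71794957 ≈ -23297.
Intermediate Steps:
K = 99 (K = 7 + 92 = 99)
R(H) = 99*H²
B(Y) = -Y/148 (B(Y) = Y*(-1/148) = -Y/148)
o - (8214 + 14671)/(B(-157) + R(70)) = -23297 - (8214 + 14671)/(-1/148*(-157) + 99*70²) = -23297 - 22885/(157/148 + 99*4900) = -23297 - 22885/(157/148 + 485100) = -23297 - 22885/71794957/148 = -23297 - 22885*148/71794957 = -23297 - 1*3386980/71794957 = -23297 - 3386980/71794957 = -1672610500209/71794957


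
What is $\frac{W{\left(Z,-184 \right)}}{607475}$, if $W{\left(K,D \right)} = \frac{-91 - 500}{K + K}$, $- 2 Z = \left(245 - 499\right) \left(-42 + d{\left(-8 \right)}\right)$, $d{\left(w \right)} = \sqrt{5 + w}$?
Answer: $\frac{4137}{45440952425} + \frac{197 i \sqrt{3}}{90881904850} \approx 9.1041 \cdot 10^{-8} + 3.7545 \cdot 10^{-9} i$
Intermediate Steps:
$Z = -5334 + 127 i \sqrt{3}$ ($Z = - \frac{\left(245 - 499\right) \left(-42 + \sqrt{5 - 8}\right)}{2} = - \frac{\left(-254\right) \left(-42 + \sqrt{-3}\right)}{2} = - \frac{\left(-254\right) \left(-42 + i \sqrt{3}\right)}{2} = - \frac{10668 - 254 i \sqrt{3}}{2} = -5334 + 127 i \sqrt{3} \approx -5334.0 + 219.97 i$)
$W{\left(K,D \right)} = - \frac{591}{2 K}$
$\frac{W{\left(Z,-184 \right)}}{607475} = \frac{\left(- \frac{591}{2}\right) \frac{1}{-5334 + 127 i \sqrt{3}}}{607475} = - \frac{591}{2 \left(-5334 + 127 i \sqrt{3}\right)} \frac{1}{607475} = - \frac{591}{1214950 \left(-5334 + 127 i \sqrt{3}\right)}$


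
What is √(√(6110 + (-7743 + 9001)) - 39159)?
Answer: √(-39159 + 2*√1842) ≈ 197.67*I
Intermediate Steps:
√(√(6110 + (-7743 + 9001)) - 39159) = √(√(6110 + 1258) - 39159) = √(√7368 - 39159) = √(2*√1842 - 39159) = √(-39159 + 2*√1842)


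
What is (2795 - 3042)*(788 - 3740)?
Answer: 729144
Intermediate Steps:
(2795 - 3042)*(788 - 3740) = -247*(-2952) = 729144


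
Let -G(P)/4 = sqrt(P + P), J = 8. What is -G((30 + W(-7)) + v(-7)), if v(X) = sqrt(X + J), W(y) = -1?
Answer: 8*sqrt(15) ≈ 30.984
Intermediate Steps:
v(X) = sqrt(8 + X) (v(X) = sqrt(X + 8) = sqrt(8 + X))
G(P) = -4*sqrt(2)*sqrt(P) (G(P) = -4*sqrt(P + P) = -4*sqrt(2)*sqrt(P))
-G((30 + W(-7)) + v(-7)) = -(-4)*sqrt(2)*sqrt((30 - 1) + sqrt(8 - 7)) = -(-4)*sqrt(2)*sqrt(29 + sqrt(1)) = -(-4)*sqrt(2)*sqrt(29 + 1) = -(-4)*sqrt(2)*sqrt(30) = -(-8)*sqrt(15) = 8*sqrt(15)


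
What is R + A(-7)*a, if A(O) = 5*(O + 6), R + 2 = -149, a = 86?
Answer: -581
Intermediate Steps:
R = -151 (R = -2 - 149 = -151)
A(O) = 30 + 5*O (A(O) = 5*(6 + O) = 30 + 5*O)
R + A(-7)*a = -151 + (30 + 5*(-7))*86 = -151 + (30 - 35)*86 = -151 - 5*86 = -151 - 430 = -581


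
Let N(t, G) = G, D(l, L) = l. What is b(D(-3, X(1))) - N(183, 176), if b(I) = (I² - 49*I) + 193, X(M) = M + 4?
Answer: 173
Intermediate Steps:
X(M) = 4 + M
b(I) = 193 + I² - 49*I
b(D(-3, X(1))) - N(183, 176) = (193 + (-3)² - 49*(-3)) - 1*176 = (193 + 9 + 147) - 176 = 349 - 176 = 173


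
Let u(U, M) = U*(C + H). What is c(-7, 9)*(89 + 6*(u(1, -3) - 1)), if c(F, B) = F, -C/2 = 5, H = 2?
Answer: -245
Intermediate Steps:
C = -10 (C = -2*5 = -10)
u(U, M) = -8*U (u(U, M) = U*(-10 + 2) = U*(-8) = -8*U)
c(-7, 9)*(89 + 6*(u(1, -3) - 1)) = -7*(89 + 6*(-8*1 - 1)) = -7*(89 + 6*(-8 - 1)) = -7*(89 + 6*(-9)) = -7*(89 - 54) = -7*35 = -245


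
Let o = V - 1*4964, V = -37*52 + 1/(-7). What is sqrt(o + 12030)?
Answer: sqrt(251951)/7 ≈ 71.707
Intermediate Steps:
V = -13469/7 (V = -1924 - 1/7 = -13469/7 ≈ -1924.1)
o = -48217/7 (o = -13469/7 - 1*4964 = -13469/7 - 4964 = -48217/7 ≈ -6888.1)
sqrt(o + 12030) = sqrt(-48217/7 + 12030) = sqrt(35993/7) = sqrt(251951)/7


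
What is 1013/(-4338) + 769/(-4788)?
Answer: -454787/1153908 ≈ -0.39413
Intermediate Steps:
1013/(-4338) + 769/(-4788) = 1013*(-1/4338) + 769*(-1/4788) = -1013/4338 - 769/4788 = -454787/1153908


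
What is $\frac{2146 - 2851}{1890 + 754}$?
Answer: $- \frac{705}{2644} \approx -0.26664$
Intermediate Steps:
$\frac{2146 - 2851}{1890 + 754} = - \frac{705}{2644}$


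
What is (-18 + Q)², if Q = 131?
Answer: 12769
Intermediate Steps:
(-18 + Q)² = (-18 + 131)² = 113² = 12769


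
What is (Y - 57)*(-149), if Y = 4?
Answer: 7897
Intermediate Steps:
(Y - 57)*(-149) = (4 - 57)*(-149) = -53*(-149) = 7897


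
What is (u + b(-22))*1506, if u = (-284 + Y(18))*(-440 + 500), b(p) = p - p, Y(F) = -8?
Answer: -26385120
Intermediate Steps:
b(p) = 0
u = -17520 (u = (-284 - 8)*(-440 + 500) = -292*60 = -17520)
(u + b(-22))*1506 = (-17520 + 0)*1506 = -17520*1506 = -26385120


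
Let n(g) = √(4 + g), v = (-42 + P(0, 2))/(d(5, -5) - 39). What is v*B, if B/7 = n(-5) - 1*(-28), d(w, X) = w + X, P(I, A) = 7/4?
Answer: 7889/39 + 1127*I/156 ≈ 202.28 + 7.2244*I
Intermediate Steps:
P(I, A) = 7/4 (P(I, A) = 7*(¼) = 7/4)
d(w, X) = X + w
v = 161/156 (v = (-42 + 7/4)/((-5 + 5) - 39) = -161/(4*(0 - 39)) = -161/4/(-39) = -161/4*(-1/39) = 161/156 ≈ 1.0321)
B = 196 + 7*I (B = 7*(√(4 - 5) - 1*(-28)) = 7*(√(-1) + 28) = 7*(I + 28) = 7*(28 + I) = 196 + 7*I ≈ 196.0 + 7.0*I)
v*B = 161*(196 + 7*I)/156 = 7889/39 + 1127*I/156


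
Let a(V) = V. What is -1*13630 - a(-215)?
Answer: -13415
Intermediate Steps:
-1*13630 - a(-215) = -1*13630 - 1*(-215) = -13630 + 215 = -13415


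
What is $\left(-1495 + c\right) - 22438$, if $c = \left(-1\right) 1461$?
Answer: $-25394$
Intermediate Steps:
$c = -1461$
$\left(-1495 + c\right) - 22438 = \left(-1495 - 1461\right) - 22438 = -2956 - 22438 = -25394$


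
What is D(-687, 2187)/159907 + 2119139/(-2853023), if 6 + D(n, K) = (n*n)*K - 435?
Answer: 2944539384328453/456218348861 ≈ 6454.2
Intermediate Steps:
D(n, K) = -441 + K*n² (D(n, K) = -6 + ((n*n)*K - 435) = -6 + (n²*K - 435) = -6 + (K*n² - 435) = -6 + (-435 + K*n²) = -441 + K*n²)
D(-687, 2187)/159907 + 2119139/(-2853023) = (-441 + 2187*(-687)²)/159907 + 2119139/(-2853023) = (-441 + 2187*471969)*(1/159907) + 2119139*(-1/2853023) = (-441 + 1032196203)*(1/159907) - 2119139/2853023 = 1032195762*(1/159907) - 2119139/2853023 = 1032195762/159907 - 2119139/2853023 = 2944539384328453/456218348861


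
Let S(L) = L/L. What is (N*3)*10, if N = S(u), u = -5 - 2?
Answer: 30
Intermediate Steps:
u = -7
S(L) = 1
N = 1
(N*3)*10 = (1*3)*10 = 3*10 = 30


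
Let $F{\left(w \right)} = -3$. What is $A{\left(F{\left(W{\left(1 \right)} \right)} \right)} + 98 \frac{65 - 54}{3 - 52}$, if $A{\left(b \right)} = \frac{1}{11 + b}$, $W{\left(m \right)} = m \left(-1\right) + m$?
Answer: $- \frac{175}{8} \approx -21.875$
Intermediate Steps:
$W{\left(m \right)} = 0$ ($W{\left(m \right)} = - m + m = 0$)
$A{\left(F{\left(W{\left(1 \right)} \right)} \right)} + 98 \frac{65 - 54}{3 - 52} = \frac{1}{11 - 3} + 98 \frac{65 - 54}{3 - 52} = \frac{1}{8} + 98 \frac{11}{-49} = \frac{1}{8} + 98 \cdot 11 \left(- \frac{1}{49}\right) = \frac{1}{8} + 98 \left(- \frac{11}{49}\right) = \frac{1}{8} - 22 = - \frac{175}{8}$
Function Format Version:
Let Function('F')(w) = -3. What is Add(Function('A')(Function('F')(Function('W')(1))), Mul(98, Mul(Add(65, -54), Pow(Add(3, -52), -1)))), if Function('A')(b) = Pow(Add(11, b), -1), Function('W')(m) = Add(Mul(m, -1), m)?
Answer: Rational(-175, 8) ≈ -21.875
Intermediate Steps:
Function('W')(m) = 0 (Function('W')(m) = Add(Mul(-1, m), m) = 0)
Add(Function('A')(Function('F')(Function('W')(1))), Mul(98, Mul(Add(65, -54), Pow(Add(3, -52), -1)))) = Add(Pow(Add(11, -3), -1), Mul(98, Mul(Add(65, -54), Pow(Add(3, -52), -1)))) = Add(Pow(8, -1), Mul(98, Mul(11, Pow(-49, -1)))) = Add(Rational(1, 8), Mul(98, Mul(11, Rational(-1, 49)))) = Add(Rational(1, 8), Mul(98, Rational(-11, 49))) = Add(Rational(1, 8), -22) = Rational(-175, 8)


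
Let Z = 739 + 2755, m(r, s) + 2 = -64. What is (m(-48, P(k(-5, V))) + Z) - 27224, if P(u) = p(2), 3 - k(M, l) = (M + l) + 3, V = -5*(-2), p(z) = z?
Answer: -23796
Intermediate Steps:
V = 10
k(M, l) = -M - l (k(M, l) = 3 - ((M + l) + 3) = 3 - (3 + M + l) = 3 + (-3 - M - l) = -M - l)
P(u) = 2
m(r, s) = -66 (m(r, s) = -2 - 64 = -66)
Z = 3494
(m(-48, P(k(-5, V))) + Z) - 27224 = (-66 + 3494) - 27224 = 3428 - 27224 = -23796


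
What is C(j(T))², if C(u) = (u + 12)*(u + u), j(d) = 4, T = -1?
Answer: 16384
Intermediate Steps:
C(u) = 2*u*(12 + u) (C(u) = (12 + u)*(2*u) = 2*u*(12 + u))
C(j(T))² = (2*4*(12 + 4))² = (2*4*16)² = 128² = 16384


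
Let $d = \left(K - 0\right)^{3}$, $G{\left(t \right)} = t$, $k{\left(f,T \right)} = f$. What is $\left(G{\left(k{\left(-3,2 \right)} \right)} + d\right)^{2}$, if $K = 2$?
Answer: $25$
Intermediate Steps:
$d = 8$ ($d = \left(2 - 0\right)^{3} = \left(2 + 0\right)^{3} = 2^{3} = 8$)
$\left(G{\left(k{\left(-3,2 \right)} \right)} + d\right)^{2} = \left(-3 + 8\right)^{2} = 5^{2} = 25$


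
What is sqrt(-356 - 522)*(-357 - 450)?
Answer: -807*I*sqrt(878) ≈ -23912.0*I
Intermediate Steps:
sqrt(-356 - 522)*(-357 - 450) = sqrt(-878)*(-807) = (I*sqrt(878))*(-807) = -807*I*sqrt(878)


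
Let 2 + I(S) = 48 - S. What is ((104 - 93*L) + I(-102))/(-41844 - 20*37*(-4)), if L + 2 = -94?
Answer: -2295/9721 ≈ -0.23609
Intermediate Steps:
L = -96 (L = -2 - 94 = -96)
I(S) = 46 - S (I(S) = -2 + (48 - S) = 46 - S)
((104 - 93*L) + I(-102))/(-41844 - 20*37*(-4)) = ((104 - 93*(-96)) + (46 - 1*(-102)))/(-41844 - 20*37*(-4)) = ((104 + 8928) + (46 + 102))/(-41844 - 740*(-4)) = (9032 + 148)/(-41844 + 2960) = 9180/(-38884) = 9180*(-1/38884) = -2295/9721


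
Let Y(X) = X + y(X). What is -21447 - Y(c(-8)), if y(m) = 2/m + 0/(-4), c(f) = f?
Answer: -85755/4 ≈ -21439.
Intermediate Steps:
y(m) = 2/m (y(m) = 2/m + 0*(-1/4) = 2/m + 0 = 2/m)
Y(X) = X + 2/X
-21447 - Y(c(-8)) = -21447 - (-8 + 2/(-8)) = -21447 - (-8 + 2*(-1/8)) = -21447 - (-8 - 1/4) = -21447 - 1*(-33/4) = -21447 + 33/4 = -85755/4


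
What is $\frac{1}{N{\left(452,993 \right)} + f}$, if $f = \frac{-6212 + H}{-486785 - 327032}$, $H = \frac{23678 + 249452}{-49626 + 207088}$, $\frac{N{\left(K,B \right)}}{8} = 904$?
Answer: $\frac{64072626227}{463373721814071} \approx 0.00013827$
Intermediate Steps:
$N{\left(K,B \right)} = 7232$ ($N{\left(K,B \right)} = 8 \cdot 904 = 7232$)
$H = \frac{136565}{78731}$ ($H = \frac{273130}{157462} = 273130 \cdot \frac{1}{157462} = \frac{136565}{78731} \approx 1.7346$)
$f = \frac{488940407}{64072626227}$ ($f = \frac{-6212 + \frac{136565}{78731}}{-486785 - 327032} = - \frac{488940407}{78731 \left(-813817\right)} = \left(- \frac{488940407}{78731}\right) \left(- \frac{1}{813817}\right) = \frac{488940407}{64072626227} \approx 0.007631$)
$\frac{1}{N{\left(452,993 \right)} + f} = \frac{1}{7232 + \frac{488940407}{64072626227}} = \frac{1}{\frac{463373721814071}{64072626227}} = \frac{64072626227}{463373721814071}$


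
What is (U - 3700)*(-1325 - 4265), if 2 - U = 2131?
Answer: 32584110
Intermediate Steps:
U = -2129 (U = 2 - 1*2131 = 2 - 2131 = -2129)
(U - 3700)*(-1325 - 4265) = (-2129 - 3700)*(-1325 - 4265) = -5829*(-5590) = 32584110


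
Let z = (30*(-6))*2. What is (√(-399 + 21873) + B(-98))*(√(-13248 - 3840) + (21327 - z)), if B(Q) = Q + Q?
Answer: -(196 - 3*√2386)*(21687 + 8*I*√267) ≈ -1.0726e+6 - 6465.5*I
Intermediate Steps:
B(Q) = 2*Q
z = -360 (z = -180*2 = -360)
(√(-399 + 21873) + B(-98))*(√(-13248 - 3840) + (21327 - z)) = (√(-399 + 21873) + 2*(-98))*(√(-13248 - 3840) + (21327 - 1*(-360))) = (√21474 - 196)*(√(-17088) + (21327 + 360)) = (3*√2386 - 196)*(8*I*√267 + 21687) = (-196 + 3*√2386)*(21687 + 8*I*√267)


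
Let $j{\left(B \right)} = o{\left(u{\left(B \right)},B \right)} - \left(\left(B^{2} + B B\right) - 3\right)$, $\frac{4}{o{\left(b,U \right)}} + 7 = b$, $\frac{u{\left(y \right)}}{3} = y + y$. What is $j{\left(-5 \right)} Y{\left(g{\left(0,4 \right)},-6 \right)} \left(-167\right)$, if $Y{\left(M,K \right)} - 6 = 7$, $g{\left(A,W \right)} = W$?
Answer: $\frac{3784053}{37} \approx 1.0227 \cdot 10^{5}$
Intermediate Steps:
$u{\left(y \right)} = 6 y$ ($u{\left(y \right)} = 3 \left(y + y\right) = 3 \cdot 2 y = 6 y$)
$o{\left(b,U \right)} = \frac{4}{-7 + b}$
$Y{\left(M,K \right)} = 13$ ($Y{\left(M,K \right)} = 6 + 7 = 13$)
$j{\left(B \right)} = 3 - 2 B^{2} + \frac{4}{-7 + 6 B}$ ($j{\left(B \right)} = \frac{4}{-7 + 6 B} - \left(\left(B^{2} + B B\right) - 3\right) = \frac{4}{-7 + 6 B} - \left(\left(B^{2} + B^{2}\right) - 3\right) = \frac{4}{-7 + 6 B} - \left(2 B^{2} - 3\right) = \frac{4}{-7 + 6 B} - \left(-3 + 2 B^{2}\right) = 3 - 2 B^{2} + \frac{4}{-7 + 6 B}$)
$j{\left(-5 \right)} Y{\left(g{\left(0,4 \right)},-6 \right)} \left(-167\right) = \frac{4 + \left(-7 + 6 \left(-5\right)\right) \left(3 - 2 \left(-5\right)^{2}\right)}{-7 + 6 \left(-5\right)} 13 \left(-167\right) = \frac{4 + \left(-7 - 30\right) \left(3 - 50\right)}{-7 - 30} \cdot 13 \left(-167\right) = \frac{4 - 37 \left(3 - 50\right)}{-37} \cdot 13 \left(-167\right) = - \frac{4 - -1739}{37} \cdot 13 \left(-167\right) = - \frac{4 + 1739}{37} \cdot 13 \left(-167\right) = \left(- \frac{1}{37}\right) 1743 \cdot 13 \left(-167\right) = \left(- \frac{1743}{37}\right) 13 \left(-167\right) = \left(- \frac{22659}{37}\right) \left(-167\right) = \frac{3784053}{37}$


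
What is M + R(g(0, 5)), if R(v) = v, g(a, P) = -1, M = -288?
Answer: -289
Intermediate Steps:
M + R(g(0, 5)) = -288 - 1 = -289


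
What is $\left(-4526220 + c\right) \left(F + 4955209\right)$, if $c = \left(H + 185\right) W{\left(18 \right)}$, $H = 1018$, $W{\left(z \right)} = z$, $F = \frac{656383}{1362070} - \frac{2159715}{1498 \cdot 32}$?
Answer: $- \frac{364344529155225852100197}{16323046880} \approx -2.2321 \cdot 10^{13}$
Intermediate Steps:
$F = - \frac{1455109317281}{32646093760}$ ($F = 656383 \cdot \frac{1}{1362070} - \frac{2159715}{47936} = \frac{656383}{1362070} - \frac{2159715}{47936} = - \frac{1455109317281}{32646093760} \approx -44.572$)
$c = 21654$ ($c = \left(1018 + 185\right) 18 = 1203 \cdot 18 = 21654$)
$\left(-4526220 + c\right) \left(F + 4955209\right) = \left(-4526220 + 21654\right) \left(- \frac{1455109317281}{32646093760} + 4955209\right) = \left(-4504566\right) \frac{161766762505078559}{32646093760} = - \frac{364344529155225852100197}{16323046880}$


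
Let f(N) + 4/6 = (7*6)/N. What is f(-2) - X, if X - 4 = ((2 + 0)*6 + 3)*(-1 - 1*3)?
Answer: 103/3 ≈ 34.333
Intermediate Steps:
f(N) = -⅔ + 42/N (f(N) = -⅔ + (7*6)/N = -⅔ + 42/N)
X = -56 (X = 4 + ((2 + 0)*6 + 3)*(-1 - 1*3) = 4 + (2*6 + 3)*(-1 - 3) = 4 + (12 + 3)*(-4) = 4 + 15*(-4) = 4 - 60 = -56)
f(-2) - X = (-⅔ + 42/(-2)) - 1*(-56) = (-⅔ + 42*(-½)) + 56 = (-⅔ - 21) + 56 = -65/3 + 56 = 103/3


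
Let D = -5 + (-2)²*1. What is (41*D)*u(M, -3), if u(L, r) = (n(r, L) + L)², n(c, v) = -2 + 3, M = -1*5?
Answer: -656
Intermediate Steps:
M = -5
n(c, v) = 1
D = -1 (D = -5 + 4*1 = -5 + 4 = -1)
u(L, r) = (1 + L)²
(41*D)*u(M, -3) = (41*(-1))*(1 - 5)² = -41*(-4)² = -41*16 = -656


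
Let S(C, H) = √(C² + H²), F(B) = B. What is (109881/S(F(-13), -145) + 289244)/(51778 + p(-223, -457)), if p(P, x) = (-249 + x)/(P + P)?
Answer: 64501412/11546847 + 2722607*√21194/27191541702 ≈ 5.6006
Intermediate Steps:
p(P, x) = (-249 + x)/(2*P) (p(P, x) = (-249 + x)/((2*P)) = (-249 + x)*(1/(2*P)) = (-249 + x)/(2*P))
(109881/S(F(-13), -145) + 289244)/(51778 + p(-223, -457)) = (109881/(√((-13)² + (-145)²)) + 289244)/(51778 + (½)*(-249 - 457)/(-223)) = (109881/(√(169 + 21025)) + 289244)/(51778 + (½)*(-1/223)*(-706)) = (109881/(√21194) + 289244)/(51778 + 353/223) = (109881*(√21194/21194) + 289244)/(11546847/223) = (109881*√21194/21194 + 289244)*(223/11546847) = (289244 + 109881*√21194/21194)*(223/11546847) = 64501412/11546847 + 2722607*√21194/27191541702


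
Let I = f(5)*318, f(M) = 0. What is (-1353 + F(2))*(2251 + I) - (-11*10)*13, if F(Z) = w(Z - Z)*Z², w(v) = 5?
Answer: -2999153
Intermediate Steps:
F(Z) = 5*Z²
I = 0 (I = 0*318 = 0)
(-1353 + F(2))*(2251 + I) - (-11*10)*13 = (-1353 + 5*2²)*(2251 + 0) - (-11*10)*13 = (-1353 + 5*4)*2251 - (-110)*13 = (-1353 + 20)*2251 - 1*(-1430) = -1333*2251 + 1430 = -3000583 + 1430 = -2999153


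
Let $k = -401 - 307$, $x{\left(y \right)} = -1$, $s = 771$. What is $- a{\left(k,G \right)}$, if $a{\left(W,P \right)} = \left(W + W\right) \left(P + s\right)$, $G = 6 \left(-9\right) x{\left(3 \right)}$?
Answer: $1168200$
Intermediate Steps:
$k = -708$
$G = 54$ ($G = 6 \left(-9\right) \left(-1\right) = \left(-54\right) \left(-1\right) = 54$)
$a{\left(W,P \right)} = 2 W \left(771 + P\right)$ ($a{\left(W,P \right)} = \left(W + W\right) \left(P + 771\right) = 2 W \left(771 + P\right)$)
$- a{\left(k,G \right)} = - 2 \left(-708\right) \left(771 + 54\right) = - 2 \left(-708\right) 825 = \left(-1\right) \left(-1168200\right) = 1168200$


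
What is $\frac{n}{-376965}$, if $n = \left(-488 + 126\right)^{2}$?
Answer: $- \frac{131044}{376965} \approx -0.34763$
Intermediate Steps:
$n = 131044$ ($n = \left(-362\right)^{2} = 131044$)
$\frac{n}{-376965} = \frac{131044}{-376965} = 131044 \left(- \frac{1}{376965}\right) = - \frac{131044}{376965}$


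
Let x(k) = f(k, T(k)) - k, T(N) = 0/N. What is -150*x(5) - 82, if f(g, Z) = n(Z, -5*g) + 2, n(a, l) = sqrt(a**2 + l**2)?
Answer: -3382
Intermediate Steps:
T(N) = 0
f(g, Z) = 2 + sqrt(Z**2 + 25*g**2) (f(g, Z) = sqrt(Z**2 + (-5*g)**2) + 2 = sqrt(Z**2 + 25*g**2) + 2 = 2 + sqrt(Z**2 + 25*g**2))
x(k) = 2 - k + 5*sqrt(k**2) (x(k) = (2 + sqrt(0**2 + 25*k**2)) - k = (2 + sqrt(0 + 25*k**2)) - k = (2 + sqrt(25*k**2)) - k = (2 + 5*sqrt(k**2)) - k = 2 - k + 5*sqrt(k**2))
-150*x(5) - 82 = -150*(2 - 1*5 + 5*sqrt(5**2)) - 82 = -150*(2 - 5 + 5*sqrt(25)) - 82 = -150*(2 - 5 + 5*5) - 82 = -150*(2 - 5 + 25) - 82 = -150*22 - 82 = -3300 - 82 = -3382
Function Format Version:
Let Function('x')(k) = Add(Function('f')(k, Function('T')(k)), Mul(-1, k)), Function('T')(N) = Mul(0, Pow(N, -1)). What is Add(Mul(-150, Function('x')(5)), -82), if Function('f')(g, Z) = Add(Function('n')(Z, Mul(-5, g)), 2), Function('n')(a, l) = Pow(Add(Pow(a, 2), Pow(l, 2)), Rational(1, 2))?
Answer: -3382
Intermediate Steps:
Function('T')(N) = 0
Function('f')(g, Z) = Add(2, Pow(Add(Pow(Z, 2), Mul(25, Pow(g, 2))), Rational(1, 2))) (Function('f')(g, Z) = Add(Pow(Add(Pow(Z, 2), Pow(Mul(-5, g), 2)), Rational(1, 2)), 2) = Add(Pow(Add(Pow(Z, 2), Mul(25, Pow(g, 2))), Rational(1, 2)), 2) = Add(2, Pow(Add(Pow(Z, 2), Mul(25, Pow(g, 2))), Rational(1, 2))))
Function('x')(k) = Add(2, Mul(-1, k), Mul(5, Pow(Pow(k, 2), Rational(1, 2)))) (Function('x')(k) = Add(Add(2, Pow(Add(Pow(0, 2), Mul(25, Pow(k, 2))), Rational(1, 2))), Mul(-1, k)) = Add(Add(2, Pow(Add(0, Mul(25, Pow(k, 2))), Rational(1, 2))), Mul(-1, k)) = Add(Add(2, Pow(Mul(25, Pow(k, 2)), Rational(1, 2))), Mul(-1, k)) = Add(Add(2, Mul(5, Pow(Pow(k, 2), Rational(1, 2)))), Mul(-1, k)) = Add(2, Mul(-1, k), Mul(5, Pow(Pow(k, 2), Rational(1, 2)))))
Add(Mul(-150, Function('x')(5)), -82) = Add(Mul(-150, Add(2, Mul(-1, 5), Mul(5, Pow(Pow(5, 2), Rational(1, 2))))), -82) = Add(Mul(-150, Add(2, -5, Mul(5, Pow(25, Rational(1, 2))))), -82) = Add(Mul(-150, Add(2, -5, Mul(5, 5))), -82) = Add(Mul(-150, Add(2, -5, 25)), -82) = Add(Mul(-150, 22), -82) = Add(-3300, -82) = -3382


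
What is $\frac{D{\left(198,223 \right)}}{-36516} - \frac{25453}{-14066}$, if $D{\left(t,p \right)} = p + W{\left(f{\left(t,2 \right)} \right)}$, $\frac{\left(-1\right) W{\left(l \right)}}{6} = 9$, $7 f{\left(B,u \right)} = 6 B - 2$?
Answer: $\frac{463532297}{256817028} \approx 1.8049$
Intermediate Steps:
$f{\left(B,u \right)} = - \frac{2}{7} + \frac{6 B}{7}$ ($f{\left(B,u \right)} = \frac{6 B - 2}{7} = \frac{-2 + 6 B}{7} = - \frac{2}{7} + \frac{6 B}{7}$)
$W{\left(l \right)} = -54$ ($W{\left(l \right)} = \left(-6\right) 9 = -54$)
$D{\left(t,p \right)} = -54 + p$ ($D{\left(t,p \right)} = p - 54 = -54 + p$)
$\frac{D{\left(198,223 \right)}}{-36516} - \frac{25453}{-14066} = \frac{-54 + 223}{-36516} - \frac{25453}{-14066} = 169 \left(- \frac{1}{36516}\right) - - \frac{25453}{14066} = - \frac{169}{36516} + \frac{25453}{14066} = \frac{463532297}{256817028}$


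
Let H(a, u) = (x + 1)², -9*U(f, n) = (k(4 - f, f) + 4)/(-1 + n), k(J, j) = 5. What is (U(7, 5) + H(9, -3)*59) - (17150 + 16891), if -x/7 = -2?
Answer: -83065/4 ≈ -20766.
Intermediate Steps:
x = 14 (x = -7*(-2) = 14)
U(f, n) = -1/(-1 + n) (U(f, n) = -(5 + 4)/(9*(-1 + n)) = -1/(-1 + n))
H(a, u) = 225 (H(a, u) = (14 + 1)² = 15² = 225)
(U(7, 5) + H(9, -3)*59) - (17150 + 16891) = (-1/(-1 + 5) + 225*59) - (17150 + 16891) = (-1/4 + 13275) - 1*34041 = (-1*¼ + 13275) - 34041 = (-¼ + 13275) - 34041 = 53099/4 - 34041 = -83065/4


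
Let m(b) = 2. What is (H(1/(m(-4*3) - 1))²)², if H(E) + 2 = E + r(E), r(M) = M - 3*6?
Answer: 104976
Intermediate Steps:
r(M) = -18 + M (r(M) = M - 18 = -18 + M)
H(E) = -20 + 2*E (H(E) = -2 + (E + (-18 + E)) = -2 + (-18 + 2*E) = -20 + 2*E)
(H(1/(m(-4*3) - 1))²)² = ((-20 + 2/(2 - 1))²)² = ((-20 + 2/1)²)² = ((-20 + 2*1)²)² = ((-20 + 2)²)² = ((-18)²)² = 324² = 104976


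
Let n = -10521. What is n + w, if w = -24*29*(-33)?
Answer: 12447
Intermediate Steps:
w = 22968 (w = -696*(-33) = 22968)
n + w = -10521 + 22968 = 12447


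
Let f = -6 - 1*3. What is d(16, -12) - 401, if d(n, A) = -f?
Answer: -392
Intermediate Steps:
f = -9 (f = -6 - 3 = -9)
d(n, A) = 9 (d(n, A) = -1*(-9) = 9)
d(16, -12) - 401 = 9 - 401 = -392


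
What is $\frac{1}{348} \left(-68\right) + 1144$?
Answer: $\frac{99511}{87} \approx 1143.8$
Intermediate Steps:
$\frac{1}{348} \left(-68\right) + 1144 = - \frac{17}{87} + 1144 = \frac{99511}{87}$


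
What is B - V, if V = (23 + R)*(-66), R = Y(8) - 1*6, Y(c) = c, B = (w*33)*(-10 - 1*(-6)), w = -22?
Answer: 4554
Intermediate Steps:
B = 2904 (B = (-22*33)*(-10 - 1*(-6)) = -726*(-10 + 6) = -726*(-4) = 2904)
R = 2 (R = 8 - 1*6 = 8 - 6 = 2)
V = -1650 (V = (23 + 2)*(-66) = 25*(-66) = -1650)
B - V = 2904 - 1*(-1650) = 2904 + 1650 = 4554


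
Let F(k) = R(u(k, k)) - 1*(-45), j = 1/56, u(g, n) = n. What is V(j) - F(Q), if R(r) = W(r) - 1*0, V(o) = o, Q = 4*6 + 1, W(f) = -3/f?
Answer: -62807/1400 ≈ -44.862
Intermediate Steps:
Q = 25 (Q = 24 + 1 = 25)
j = 1/56 ≈ 0.017857
R(r) = -3/r (R(r) = -3/r - 1*0 = -3/r + 0 = -3/r)
F(k) = 45 - 3/k (F(k) = -3/k - 1*(-45) = -3/k + 45 = 45 - 3/k)
V(j) - F(Q) = 1/56 - (45 - 3/25) = 1/56 - 1*1122/25 = 1/56 - 1122/25 = -62807/1400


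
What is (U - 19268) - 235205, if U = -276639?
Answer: -531112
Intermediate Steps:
(U - 19268) - 235205 = (-276639 - 19268) - 235205 = -295907 - 235205 = -531112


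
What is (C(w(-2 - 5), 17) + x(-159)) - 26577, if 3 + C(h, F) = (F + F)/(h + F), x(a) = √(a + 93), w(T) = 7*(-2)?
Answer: -79706/3 + I*√66 ≈ -26569.0 + 8.124*I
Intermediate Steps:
w(T) = -14
x(a) = √(93 + a)
C(h, F) = -3 + 2*F/(F + h) (C(h, F) = -3 + (F + F)/(h + F) = -3 + (2*F)/(F + h) = -3 + 2*F/(F + h))
(C(w(-2 - 5), 17) + x(-159)) - 26577 = ((-1*17 - 3*(-14))/(17 - 14) + √(93 - 159)) - 26577 = ((-17 + 42)/3 + √(-66)) - 26577 = ((⅓)*25 + I*√66) - 26577 = (25/3 + I*√66) - 26577 = -79706/3 + I*√66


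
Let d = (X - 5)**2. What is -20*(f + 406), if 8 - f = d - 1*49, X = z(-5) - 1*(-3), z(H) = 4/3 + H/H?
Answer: -83320/9 ≈ -9257.8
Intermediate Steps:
z(H) = 7/3 (z(H) = 4*(1/3) + 1 = 4/3 + 1 = 7/3)
X = 16/3 (X = 7/3 - 1*(-3) = 7/3 + 3 = 16/3 ≈ 5.3333)
d = 1/9 (d = (16/3 - 5)**2 = (1/3)**2 = 1/9 ≈ 0.11111)
f = 512/9 (f = 8 - (1/9 - 1*49) = 8 - (1/9 - 49) = 8 - 1*(-440/9) = 8 + 440/9 = 512/9 ≈ 56.889)
-20*(f + 406) = -20*(512/9 + 406) = -20*4166/9 = -83320/9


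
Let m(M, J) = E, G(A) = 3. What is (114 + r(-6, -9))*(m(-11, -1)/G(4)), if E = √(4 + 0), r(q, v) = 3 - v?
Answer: 84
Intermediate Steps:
E = 2 (E = √4 = 2)
m(M, J) = 2
(114 + r(-6, -9))*(m(-11, -1)/G(4)) = (114 + (3 - 1*(-9)))*(2/3) = (114 + (3 + 9))*(2*(⅓)) = (114 + 12)*(⅔) = 126*(⅔) = 84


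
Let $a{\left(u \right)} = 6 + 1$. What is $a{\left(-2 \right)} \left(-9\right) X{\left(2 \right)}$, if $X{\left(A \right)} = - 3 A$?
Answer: $378$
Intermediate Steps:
$a{\left(u \right)} = 7$
$a{\left(-2 \right)} \left(-9\right) X{\left(2 \right)} = 7 \left(-9\right) \left(\left(-3\right) 2\right) = \left(-63\right) \left(-6\right) = 378$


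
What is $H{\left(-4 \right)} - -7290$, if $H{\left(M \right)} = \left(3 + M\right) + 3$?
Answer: $7292$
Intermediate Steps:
$H{\left(M \right)} = 6 + M$
$H{\left(-4 \right)} - -7290 = \left(6 - 4\right) - -7290 = 2 + 7290 = 7292$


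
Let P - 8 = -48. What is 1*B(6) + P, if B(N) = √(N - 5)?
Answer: -39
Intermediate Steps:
P = -40 (P = 8 - 48 = -40)
B(N) = √(-5 + N)
1*B(6) + P = 1*√(-5 + 6) - 40 = 1*√1 - 40 = 1*1 - 40 = 1 - 40 = -39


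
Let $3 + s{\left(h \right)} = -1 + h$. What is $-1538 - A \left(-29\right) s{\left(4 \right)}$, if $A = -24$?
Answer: $-1538$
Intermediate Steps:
$s{\left(h \right)} = -4 + h$ ($s{\left(h \right)} = -3 + \left(-1 + h\right) = -4 + h$)
$-1538 - A \left(-29\right) s{\left(4 \right)} = -1538 - \left(-24\right) \left(-29\right) \left(-4 + 4\right) = -1538 - 696 \cdot 0 = -1538 - 0 = -1538 + 0 = -1538$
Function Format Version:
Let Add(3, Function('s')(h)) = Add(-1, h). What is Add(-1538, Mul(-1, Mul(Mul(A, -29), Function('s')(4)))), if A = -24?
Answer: -1538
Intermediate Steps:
Function('s')(h) = Add(-4, h) (Function('s')(h) = Add(-3, Add(-1, h)) = Add(-4, h))
Add(-1538, Mul(-1, Mul(Mul(A, -29), Function('s')(4)))) = Add(-1538, Mul(-1, Mul(Mul(-24, -29), Add(-4, 4)))) = Add(-1538, Mul(-1, Mul(696, 0))) = Add(-1538, Mul(-1, 0)) = Add(-1538, 0) = -1538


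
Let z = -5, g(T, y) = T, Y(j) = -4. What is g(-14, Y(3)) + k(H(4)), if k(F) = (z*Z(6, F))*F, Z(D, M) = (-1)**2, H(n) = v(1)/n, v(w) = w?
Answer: -61/4 ≈ -15.250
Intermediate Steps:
H(n) = 1/n
Z(D, M) = 1
k(F) = -5*F (k(F) = (-5*1)*F = -5*F)
g(-14, Y(3)) + k(H(4)) = -14 - 5/4 = -61/4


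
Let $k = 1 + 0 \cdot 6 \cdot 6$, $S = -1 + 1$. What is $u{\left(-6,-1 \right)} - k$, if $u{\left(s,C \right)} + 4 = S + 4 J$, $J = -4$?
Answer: $-21$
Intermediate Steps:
$S = 0$
$u{\left(s,C \right)} = -20$ ($u{\left(s,C \right)} = -4 + \left(0 + 4 \left(-4\right)\right) = -4 + \left(0 - 16\right) = -4 - 16 = -20$)
$k = 1$ ($k = 1 + 0 \cdot 36 = 1 + 0 = 1$)
$u{\left(-6,-1 \right)} - k = -20 - 1 = -21$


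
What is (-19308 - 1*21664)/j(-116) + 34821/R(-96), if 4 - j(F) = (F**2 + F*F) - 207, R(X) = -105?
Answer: -308484487/934535 ≈ -330.09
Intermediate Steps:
j(F) = 211 - 2*F**2 (j(F) = 4 - ((F**2 + F*F) - 207) = 4 - ((F**2 + F**2) - 207) = 4 - (2*F**2 - 207) = 4 - (-207 + 2*F**2) = 4 + (207 - 2*F**2) = 211 - 2*F**2)
(-19308 - 1*21664)/j(-116) + 34821/R(-96) = (-19308 - 1*21664)/(211 - 2*(-116)**2) + 34821/(-105) = (-19308 - 21664)/(211 - 2*13456) + 34821*(-1/105) = -40972/(211 - 26912) - 11607/35 = -40972/(-26701) - 11607/35 = -40972*(-1/26701) - 11607/35 = 40972/26701 - 11607/35 = -308484487/934535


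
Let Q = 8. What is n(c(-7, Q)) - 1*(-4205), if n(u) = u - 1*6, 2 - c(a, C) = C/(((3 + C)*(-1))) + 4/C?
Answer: 92427/22 ≈ 4201.2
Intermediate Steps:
c(a, C) = 2 - 4/C - C/(-3 - C) (c(a, C) = 2 - (C/(((3 + C)*(-1))) + 4/C) = 2 - (C/(-3 - C) + 4/C) = 2 - (4/C + C/(-3 - C)) = 2 + (-4/C - C/(-3 - C)) = 2 - 4/C - C/(-3 - C))
n(u) = -6 + u (n(u) = u - 6 = -6 + u)
n(c(-7, Q)) - 1*(-4205) = (-6 + (-12 + 2*8 + 3*8**2)/(8*(3 + 8))) - 1*(-4205) = (-6 + (1/8)*(-12 + 16 + 3*64)/11) + 4205 = (-6 + (1/8)*(1/11)*(-12 + 16 + 192)) + 4205 = (-6 + (1/8)*(1/11)*196) + 4205 = (-6 + 49/22) + 4205 = -83/22 + 4205 = 92427/22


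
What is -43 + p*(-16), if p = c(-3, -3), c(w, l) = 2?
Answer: -75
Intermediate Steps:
p = 2
-43 + p*(-16) = -43 + 2*(-16) = -43 - 32 = -75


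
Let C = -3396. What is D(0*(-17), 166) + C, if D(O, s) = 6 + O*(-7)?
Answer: -3390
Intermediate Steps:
D(O, s) = 6 - 7*O
D(0*(-17), 166) + C = (6 - 0*(-17)) - 3396 = (6 - 7*0) - 3396 = (6 + 0) - 3396 = 6 - 3396 = -3390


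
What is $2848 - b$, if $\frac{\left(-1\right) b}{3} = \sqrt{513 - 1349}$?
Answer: $2848 + 6 i \sqrt{209} \approx 2848.0 + 86.741 i$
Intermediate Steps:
$b = - 6 i \sqrt{209}$ ($b = - 3 \sqrt{513 - 1349} = - 3 \sqrt{-836} = - 3 \cdot 2 i \sqrt{209} = - 6 i \sqrt{209} \approx - 86.741 i$)
$2848 - b = 2848 - - 6 i \sqrt{209} = 2848 + 6 i \sqrt{209}$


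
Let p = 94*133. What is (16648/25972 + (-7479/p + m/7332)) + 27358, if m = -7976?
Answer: 86607850395263/3165843954 ≈ 27357.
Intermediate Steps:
p = 12502
(16648/25972 + (-7479/p + m/7332)) + 27358 = (16648/25972 + (-7479/12502 - 7976/7332)) + 27358 = (16648*(1/25972) + (-7479*1/12502 - 7976*1/7332)) + 27358 = (4162/6493 + (-7479/12502 - 1994/1833)) + 27358 = (4162/6493 - 822085/487578) + 27358 = -3308498269/3165843954 + 27358 = 86607850395263/3165843954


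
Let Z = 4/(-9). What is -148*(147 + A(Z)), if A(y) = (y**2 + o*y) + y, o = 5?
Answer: -1732636/81 ≈ -21391.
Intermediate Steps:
Z = -4/9 (Z = 4*(-1/9) = -4/9 ≈ -0.44444)
A(y) = y**2 + 6*y (A(y) = (y**2 + 5*y) + y = y**2 + 6*y)
-148*(147 + A(Z)) = -148*(147 - 4*(6 - 4/9)/9) = -148*(147 - 4/9*50/9) = -148*(147 - 200/81) = -148*11707/81 = -1732636/81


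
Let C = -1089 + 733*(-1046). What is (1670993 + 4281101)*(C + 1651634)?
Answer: 5260621383738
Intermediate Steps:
C = -767807 (C = -1089 - 766718 = -767807)
(1670993 + 4281101)*(C + 1651634) = (1670993 + 4281101)*(-767807 + 1651634) = 5952094*883827 = 5260621383738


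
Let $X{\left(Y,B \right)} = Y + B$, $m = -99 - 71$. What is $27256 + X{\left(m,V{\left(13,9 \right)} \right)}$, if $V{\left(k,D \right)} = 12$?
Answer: $27098$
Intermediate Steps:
$m = -170$
$X{\left(Y,B \right)} = B + Y$
$27256 + X{\left(m,V{\left(13,9 \right)} \right)} = 27256 + \left(12 - 170\right) = 27256 - 158 = 27098$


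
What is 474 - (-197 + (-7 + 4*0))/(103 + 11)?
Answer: 9040/19 ≈ 475.79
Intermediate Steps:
474 - (-197 + (-7 + 4*0))/(103 + 11) = 474 - (-197 + (-7 + 0))/114 = 474 - (-197 - 7)/114 = 474 - (-204)/114 = 474 - 1*(-34/19) = 474 + 34/19 = 9040/19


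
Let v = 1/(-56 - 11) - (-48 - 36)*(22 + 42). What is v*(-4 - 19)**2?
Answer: 190541039/67 ≈ 2.8439e+6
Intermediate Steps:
v = 360191/67 (v = 1/(-67) - (-84)*64 = -1/67 - 1*(-5376) = -1/67 + 5376 = 360191/67 ≈ 5376.0)
v*(-4 - 19)**2 = 360191*(-4 - 19)**2/67 = (360191/67)*(-23)**2 = (360191/67)*529 = 190541039/67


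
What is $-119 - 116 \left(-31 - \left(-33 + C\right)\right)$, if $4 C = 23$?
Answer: $316$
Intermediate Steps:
$C = \frac{23}{4}$ ($C = \frac{1}{4} \cdot 23 = \frac{23}{4} \approx 5.75$)
$-119 - 116 \left(-31 - \left(-33 + C\right)\right) = -119 - 116 \left(-31 + \left(33 - \frac{23}{4}\right)\right) = -119 - 116 \left(-31 + \frac{109}{4}\right) = -119 - -435 = -119 + 435 = 316$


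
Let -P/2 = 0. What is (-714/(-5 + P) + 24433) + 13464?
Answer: 190199/5 ≈ 38040.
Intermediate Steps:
P = 0 (P = -2*0 = 0)
(-714/(-5 + P) + 24433) + 13464 = (-714/(-5 + 0) + 24433) + 13464 = (-714/(-5) + 24433) + 13464 = (-714*(-⅕) + 24433) + 13464 = (714/5 + 24433) + 13464 = 122879/5 + 13464 = 190199/5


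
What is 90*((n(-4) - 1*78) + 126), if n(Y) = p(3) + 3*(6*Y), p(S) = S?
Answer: -1890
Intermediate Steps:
n(Y) = 3 + 18*Y (n(Y) = 3 + 3*(6*Y) = 3 + 18*Y)
90*((n(-4) - 1*78) + 126) = 90*(((3 + 18*(-4)) - 1*78) + 126) = 90*(((3 - 72) - 78) + 126) = 90*((-69 - 78) + 126) = 90*(-147 + 126) = 90*(-21) = -1890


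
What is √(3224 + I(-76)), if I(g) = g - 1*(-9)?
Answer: √3157 ≈ 56.187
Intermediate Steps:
I(g) = 9 + g (I(g) = g + 9 = 9 + g)
√(3224 + I(-76)) = √(3224 + (9 - 76)) = √(3224 - 67) = √3157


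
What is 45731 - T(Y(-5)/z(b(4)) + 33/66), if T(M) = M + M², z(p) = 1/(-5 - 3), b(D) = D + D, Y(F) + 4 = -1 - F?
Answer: 182921/4 ≈ 45730.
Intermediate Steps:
Y(F) = -5 - F (Y(F) = -4 + (-1 - F) = -5 - F)
b(D) = 2*D
z(p) = -⅛ (z(p) = 1/(-8) = -⅛)
45731 - T(Y(-5)/z(b(4)) + 33/66) = 45731 - ((-5 - 1*(-5))/(-⅛) + 33/66)*(1 + ((-5 - 1*(-5))/(-⅛) + 33/66)) = 45731 - ((-5 + 5)*(-8) + 33*(1/66))*(1 + ((-5 + 5)*(-8) + 33*(1/66))) = 45731 - (0*(-8) + ½)*(1 + (0*(-8) + ½)) = 45731 - (0 + ½)*(1 + (0 + ½)) = 45731 - (1 + ½)/2 = 45731 - 3/(2*2) = 45731 - 1*¾ = 45731 - ¾ = 182921/4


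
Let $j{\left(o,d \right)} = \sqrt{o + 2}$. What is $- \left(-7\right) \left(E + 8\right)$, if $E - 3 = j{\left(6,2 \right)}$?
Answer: $77 + 14 \sqrt{2} \approx 96.799$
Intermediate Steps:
$j{\left(o,d \right)} = \sqrt{2 + o}$
$E = 3 + 2 \sqrt{2}$ ($E = 3 + \sqrt{2 + 6} = 3 + \sqrt{8} = 3 + 2 \sqrt{2} \approx 5.8284$)
$- \left(-7\right) \left(E + 8\right) = - \left(-7\right) \left(\left(3 + 2 \sqrt{2}\right) + 8\right) = - \left(-7\right) \left(11 + 2 \sqrt{2}\right) = - (-77 - 14 \sqrt{2}) = 77 + 14 \sqrt{2}$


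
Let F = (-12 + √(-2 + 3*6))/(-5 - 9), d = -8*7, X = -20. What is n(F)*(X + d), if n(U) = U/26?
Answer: -152/91 ≈ -1.6703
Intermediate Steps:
d = -56
F = 4/7 (F = (-12 + √(-2 + 18))/(-14) = (-12 + √16)*(-1/14) = (-12 + 4)*(-1/14) = -8*(-1/14) = 4/7 ≈ 0.57143)
n(U) = U/26 (n(U) = U*(1/26) = U/26)
n(F)*(X + d) = ((1/26)*(4/7))*(-20 - 56) = (2/91)*(-76) = -152/91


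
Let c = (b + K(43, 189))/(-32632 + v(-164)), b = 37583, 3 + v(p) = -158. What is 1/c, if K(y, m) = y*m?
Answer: -32793/45710 ≈ -0.71741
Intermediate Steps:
v(p) = -161 (v(p) = -3 - 158 = -161)
K(y, m) = m*y
c = -45710/32793 (c = (37583 + 189*43)/(-32632 - 161) = (37583 + 8127)/(-32793) = 45710*(-1/32793) = -45710/32793 ≈ -1.3939)
1/c = 1/(-45710/32793) = -32793/45710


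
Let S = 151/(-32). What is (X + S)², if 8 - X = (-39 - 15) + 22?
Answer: 1274641/1024 ≈ 1244.8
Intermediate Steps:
S = -151/32 (S = 151*(-1/32) = -151/32 ≈ -4.7188)
X = 40 (X = 8 - ((-39 - 15) + 22) = 8 - (-54 + 22) = 8 - 1*(-32) = 8 + 32 = 40)
(X + S)² = (40 - 151/32)² = (1129/32)² = 1274641/1024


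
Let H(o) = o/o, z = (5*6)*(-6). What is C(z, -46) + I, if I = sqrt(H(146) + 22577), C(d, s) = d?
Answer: -180 + sqrt(22578) ≈ -29.740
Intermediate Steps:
z = -180 (z = 30*(-6) = -180)
H(o) = 1
I = sqrt(22578) (I = sqrt(1 + 22577) = sqrt(22578) ≈ 150.26)
C(z, -46) + I = -180 + sqrt(22578)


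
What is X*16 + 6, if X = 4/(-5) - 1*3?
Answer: -274/5 ≈ -54.800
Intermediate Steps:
X = -19/5 (X = 4*(-⅕) - 3 = -⅘ - 3 = -19/5 ≈ -3.8000)
X*16 + 6 = -19/5*16 + 6 = -304/5 + 6 = -274/5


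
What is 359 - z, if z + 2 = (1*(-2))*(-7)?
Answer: 347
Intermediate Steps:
z = 12 (z = -2 + (1*(-2))*(-7) = -2 - 2*(-7) = -2 + 14 = 12)
359 - z = 359 - 1*12 = 359 - 12 = 347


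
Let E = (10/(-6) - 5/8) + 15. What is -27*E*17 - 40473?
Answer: -370449/8 ≈ -46306.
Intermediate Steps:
E = 305/24 (E = (10*(-⅙) - 5*⅛) + 15 = (-5/3 - 5/8) + 15 = -55/24 + 15 = 305/24 ≈ 12.708)
-27*E*17 - 40473 = -27*305/24*17 - 40473 = -2745/8*17 - 40473 = -46665/8 - 40473 = -370449/8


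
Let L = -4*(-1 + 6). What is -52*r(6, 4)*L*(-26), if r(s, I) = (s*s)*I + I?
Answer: -4001920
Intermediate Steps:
L = -20 (L = -4*5 = -20)
r(s, I) = I + I*s**2 (r(s, I) = s**2*I + I = I*s**2 + I = I + I*s**2)
-52*r(6, 4)*L*(-26) = -52*4*(1 + 6**2)*(-20)*(-26) = -52*4*(1 + 36)*(-20)*(-26) = -52*4*37*(-20)*(-26) = -7696*(-20)*(-26) = -52*(-2960)*(-26) = 153920*(-26) = -4001920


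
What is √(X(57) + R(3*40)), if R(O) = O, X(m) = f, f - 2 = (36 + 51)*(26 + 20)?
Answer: 2*√1031 ≈ 64.218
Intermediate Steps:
f = 4004 (f = 2 + (36 + 51)*(26 + 20) = 2 + 87*46 = 2 + 4002 = 4004)
X(m) = 4004
√(X(57) + R(3*40)) = √(4004 + 3*40) = √(4004 + 120) = √4124 = 2*√1031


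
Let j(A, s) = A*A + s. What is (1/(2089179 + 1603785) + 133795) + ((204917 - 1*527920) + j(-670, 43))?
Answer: 959192004541/3692964 ≈ 2.5974e+5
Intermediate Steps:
j(A, s) = s + A**2 (j(A, s) = A**2 + s = s + A**2)
(1/(2089179 + 1603785) + 133795) + ((204917 - 1*527920) + j(-670, 43)) = (1/(2089179 + 1603785) + 133795) + ((204917 - 1*527920) + (43 + (-670)**2)) = (1/3692964 + 133795) + ((204917 - 527920) + (43 + 448900)) = (1/3692964 + 133795) + (-323003 + 448943) = 494100118381/3692964 + 125940 = 959192004541/3692964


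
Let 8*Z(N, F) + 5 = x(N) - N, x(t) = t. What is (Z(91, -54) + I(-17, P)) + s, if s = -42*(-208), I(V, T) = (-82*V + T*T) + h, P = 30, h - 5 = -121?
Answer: 87307/8 ≈ 10913.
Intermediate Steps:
h = -116 (h = 5 - 121 = -116)
Z(N, F) = -5/8 (Z(N, F) = -5/8 + (N - N)/8 = -5/8 + (⅛)*0 = -5/8 + 0 = -5/8)
I(V, T) = -116 + T² - 82*V (I(V, T) = (-82*V + T*T) - 116 = (-82*V + T²) - 116 = (T² - 82*V) - 116 = -116 + T² - 82*V)
s = 8736
(Z(91, -54) + I(-17, P)) + s = (-5/8 + (-116 + 30² - 82*(-17))) + 8736 = (-5/8 + (-116 + 900 + 1394)) + 8736 = (-5/8 + 2178) + 8736 = 17419/8 + 8736 = 87307/8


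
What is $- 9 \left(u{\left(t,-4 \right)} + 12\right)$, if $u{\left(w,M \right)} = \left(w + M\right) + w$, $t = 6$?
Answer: $-180$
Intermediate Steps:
$u{\left(w,M \right)} = M + 2 w$ ($u{\left(w,M \right)} = \left(M + w\right) + w = M + 2 w$)
$- 9 \left(u{\left(t,-4 \right)} + 12\right) = - 9 \left(\left(-4 + 2 \cdot 6\right) + 12\right) = - 9 \left(\left(-4 + 12\right) + 12\right) = - 9 \left(8 + 12\right) = \left(-9\right) 20 = -180$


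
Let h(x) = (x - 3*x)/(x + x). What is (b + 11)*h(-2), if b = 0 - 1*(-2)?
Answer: -13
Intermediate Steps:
b = 2 (b = 0 + 2 = 2)
h(x) = -1 (h(x) = (-2*x)/((2*x)) = (-2*x)*(1/(2*x)) = -1)
(b + 11)*h(-2) = (2 + 11)*(-1) = 13*(-1) = -13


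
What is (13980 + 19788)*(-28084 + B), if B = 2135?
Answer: -876245832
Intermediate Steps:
(13980 + 19788)*(-28084 + B) = (13980 + 19788)*(-28084 + 2135) = 33768*(-25949) = -876245832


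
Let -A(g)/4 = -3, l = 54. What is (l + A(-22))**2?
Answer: 4356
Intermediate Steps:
A(g) = 12 (A(g) = -4*(-3) = 12)
(l + A(-22))**2 = (54 + 12)**2 = 66**2 = 4356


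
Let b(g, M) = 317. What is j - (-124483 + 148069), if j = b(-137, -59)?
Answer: -23269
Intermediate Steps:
j = 317
j - (-124483 + 148069) = 317 - (-124483 + 148069) = 317 - 1*23586 = 317 - 23586 = -23269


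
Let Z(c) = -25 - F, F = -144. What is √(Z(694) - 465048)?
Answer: I*√464929 ≈ 681.86*I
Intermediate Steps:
Z(c) = 119 (Z(c) = -25 - 1*(-144) = -25 + 144 = 119)
√(Z(694) - 465048) = √(119 - 465048) = √(-464929) = I*√464929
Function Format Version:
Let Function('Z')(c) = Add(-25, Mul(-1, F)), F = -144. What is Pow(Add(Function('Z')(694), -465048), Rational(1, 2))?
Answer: Mul(I, Pow(464929, Rational(1, 2))) ≈ Mul(681.86, I)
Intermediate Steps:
Function('Z')(c) = 119 (Function('Z')(c) = Add(-25, Mul(-1, -144)) = Add(-25, 144) = 119)
Pow(Add(Function('Z')(694), -465048), Rational(1, 2)) = Pow(Add(119, -465048), Rational(1, 2)) = Pow(-464929, Rational(1, 2)) = Mul(I, Pow(464929, Rational(1, 2)))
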